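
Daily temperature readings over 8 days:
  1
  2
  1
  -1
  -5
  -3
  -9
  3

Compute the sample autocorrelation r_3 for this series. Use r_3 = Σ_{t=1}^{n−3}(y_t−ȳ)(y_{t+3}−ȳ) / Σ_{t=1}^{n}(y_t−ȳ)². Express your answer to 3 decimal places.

Mean ȳ = (1 + 2 + 1 − 1 − 5 − 3 − 9 + 3)/8 = -1.3750
Deviations from mean: 2.3750, 3.3750, 2.3750, 0.3750, -3.6250, -1.6250, -7.6250, 4.3750
Σ(y_t−ȳ)(y_{t+3}−ȳ) = (0.8906) + (-12.2344) + (-3.8594) + (-2.8594) + (-15.8594) = -33.9219
Denominator Σ(y_t−ȳ)² = 115.8750
r_3 = -33.9219 / 115.8750 = -0.293

-0.293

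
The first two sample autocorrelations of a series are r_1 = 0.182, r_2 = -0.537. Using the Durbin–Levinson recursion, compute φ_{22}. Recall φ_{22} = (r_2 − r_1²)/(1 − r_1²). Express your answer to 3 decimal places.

-0.590

φ_{22} = (r_2 − r_1²) / (1 − r_1²)
r_1² = (0.182)² = 0.033124
Numerator = -0.537 − 0.0331 = -0.5701; denominator = 1 − 0.0331 = 0.9669
φ_{22} = -0.5701 / 0.9669 = -0.590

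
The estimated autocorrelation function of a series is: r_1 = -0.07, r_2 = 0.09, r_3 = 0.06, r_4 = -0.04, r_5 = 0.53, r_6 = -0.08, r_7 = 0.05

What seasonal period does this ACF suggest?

The largest autocorrelation is r_5 = 0.53; the remaining lags stay at or below 0.09.
The dominant spike at lag 5 indicates a seasonal period of 5.

5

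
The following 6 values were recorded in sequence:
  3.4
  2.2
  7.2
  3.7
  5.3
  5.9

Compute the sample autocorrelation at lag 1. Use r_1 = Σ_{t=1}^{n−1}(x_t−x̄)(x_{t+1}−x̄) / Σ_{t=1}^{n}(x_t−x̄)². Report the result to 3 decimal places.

-0.320

Mean x̄ = (3.4 + 2.2 + 7.2 + 3.7 + 5.3 + 5.9)/6 = 4.6167
Σ(x_t−x̄)(x_{t+1}−x̄) = (2.9403) + (-6.2431) + (-2.3681) + (-0.6264) + (0.8769) = -5.4203
Denominator Σ(x_t−x̄)² = 16.9483
r_1 = -5.4203 / 16.9483 = -0.320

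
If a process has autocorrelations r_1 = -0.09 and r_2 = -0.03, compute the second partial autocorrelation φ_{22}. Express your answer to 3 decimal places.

-0.038

φ_{22} = (r_2 − r_1²) / (1 − r_1²)
r_1² = (-0.09)² = 0.0081
Numerator = -0.03 − 0.0081 = -0.0381; denominator = 1 − 0.0081 = 0.9919
φ_{22} = -0.0381 / 0.9919 = -0.038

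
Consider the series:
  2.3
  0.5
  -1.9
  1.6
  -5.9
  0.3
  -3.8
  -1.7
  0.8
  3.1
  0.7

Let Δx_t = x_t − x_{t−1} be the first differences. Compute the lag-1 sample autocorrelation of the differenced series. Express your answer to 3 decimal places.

-0.681

First differences Δx: -1.8, -2.4, 3.5, -7.5, 6.2, -4.1, 2.1, 2.5, 2.3, -2.4
Mean of differences = -0.1600
Numerator Σ(Δx_t−Δx̄)(Δx_{t+1}−Δx̄) = -104.9896
Denominator Σ(Δx_t−Δx̄)² = 154.2040
r_1(Δx) = -104.9896 / 154.2040 = -0.681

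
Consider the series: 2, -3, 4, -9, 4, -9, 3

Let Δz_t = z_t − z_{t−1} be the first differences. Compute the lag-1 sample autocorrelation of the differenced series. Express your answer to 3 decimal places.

First differences Δz: -5, 7, -13, 13, -13, 12
Mean of differences = 0.1667
Numerator Σ(Δz_t−Δz̄)(Δz_{t+1}−Δz̄) = -619.0278
Denominator Σ(Δz_t−Δz̄)² = 724.8333
r_1(Δz) = -619.0278 / 724.8333 = -0.854

-0.854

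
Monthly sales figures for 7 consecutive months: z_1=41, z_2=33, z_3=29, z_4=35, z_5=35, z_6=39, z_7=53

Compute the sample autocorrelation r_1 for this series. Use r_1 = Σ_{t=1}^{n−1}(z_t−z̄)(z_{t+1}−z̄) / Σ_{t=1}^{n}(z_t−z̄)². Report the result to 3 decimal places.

Mean z̄ = (41 + 33 + 29 + 35 + 35 + 39 + 53)/7 = 37.8571
Deviations from mean: 3.1429, -4.8571, -8.8571, -2.8571, -2.8571, 1.1429, 15.1429
Σ(z_t−z̄)(z_{t+1}−z̄) = (-15.2653) + (43.0204) + (25.3061) + (8.1633) + (-3.2653) + (17.3061) = 75.2653
Denominator Σ(z_t−z̄)² = 358.8571
r_1 = 75.2653 / 358.8571 = 0.210

0.210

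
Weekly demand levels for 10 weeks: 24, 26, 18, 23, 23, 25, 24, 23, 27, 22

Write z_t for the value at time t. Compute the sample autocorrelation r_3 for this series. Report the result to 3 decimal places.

-0.096

Mean z̄ = (24 + 26 + 18 + 23 + 23 + 25 + 24 + 23 + 27 + 22)/10 = 23.5000
Numerator Σ_{t=1}^{7}(z_t−z̄)(z_{t+3}−z̄) = -5.2500
Denominator Σ(z_t−z̄)² = 54.5000
r_3 = -5.2500 / 54.5000 = -0.096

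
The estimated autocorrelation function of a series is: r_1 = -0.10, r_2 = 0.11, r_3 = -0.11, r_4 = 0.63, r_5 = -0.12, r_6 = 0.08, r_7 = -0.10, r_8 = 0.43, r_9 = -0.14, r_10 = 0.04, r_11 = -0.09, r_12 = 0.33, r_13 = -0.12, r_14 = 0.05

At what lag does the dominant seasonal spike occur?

The largest autocorrelation is r_4 = 0.63, with weaker echoes at lags 8 (0.43) and 12 (0.33); the remaining lags stay at or below 0.11.
The dominant spike at lag 4 indicates a seasonal period of 4.

4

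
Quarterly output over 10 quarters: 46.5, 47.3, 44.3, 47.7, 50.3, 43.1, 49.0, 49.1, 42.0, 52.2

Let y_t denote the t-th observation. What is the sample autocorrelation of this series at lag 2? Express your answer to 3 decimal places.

Mean ȳ = (46.5 + 47.3 + 44.3 + 47.7 + 50.3 + 43.1 + 49.0 + 49.1 + 42.0 + 52.2)/10 = 47.1500
Numerator Σ_{t=1}^{8}(y_t−ȳ)(y_{t+2}−ȳ) = -11.0200
Denominator Σ(y_t−ȳ)² = 94.4450
r_2 = -11.0200 / 94.4450 = -0.117

-0.117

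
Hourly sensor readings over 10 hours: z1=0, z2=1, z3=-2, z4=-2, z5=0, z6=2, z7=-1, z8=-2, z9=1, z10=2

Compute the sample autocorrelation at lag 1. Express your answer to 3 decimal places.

Mean z̄ = (0 + 1 − 2 − 2 + 0 + 2 − 1 − 2 + 1 + 2)/10 = -0.1000
Numerator Σ_{t=1}^{9}(z_t−z̄)(z_{t+1}−z̄) = 1.6900
Denominator Σ(z_t−z̄)² = 22.9000
r_1 = 1.6900 / 22.9000 = 0.074

0.074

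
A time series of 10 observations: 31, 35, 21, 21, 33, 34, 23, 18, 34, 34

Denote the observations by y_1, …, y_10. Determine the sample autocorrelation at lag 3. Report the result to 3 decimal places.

Mean ȳ = (31 + 35 + 21 + 21 + 33 + 34 + 23 + 18 + 34 + 34)/10 = 28.4000
Σ(y_t−ȳ)(y_{t+3}−ȳ) = (-19.2400) + (30.3600) + (-41.4400) + (39.9600) + (-47.8400) + (31.3600) + (-30.2400) = -37.0800
Denominator Σ(y_t−ȳ)² = 412.4000
r_3 = -37.0800 / 412.4000 = -0.090

-0.090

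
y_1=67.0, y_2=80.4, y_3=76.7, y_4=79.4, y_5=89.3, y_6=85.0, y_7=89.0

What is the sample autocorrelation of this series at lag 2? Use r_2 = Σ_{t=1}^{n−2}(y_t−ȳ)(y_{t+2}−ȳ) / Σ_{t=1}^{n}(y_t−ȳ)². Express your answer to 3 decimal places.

Mean ȳ = (67.0 + 80.4 + 76.7 + 79.4 + 89.3 + 85.0 + 89.0)/7 = 80.9714
Deviations from mean: -13.9714, -0.5714, -4.2714, -1.5714, 8.3286, 4.0286, 8.0286
Numerator Σ_{t=1}^{5}(y_t−ȳ)(y_{t+2}−ȳ) = 85.5369
Denominator Σ(y_t−ȳ)² = 366.2943
r_2 = 85.5369 / 366.2943 = 0.234

0.234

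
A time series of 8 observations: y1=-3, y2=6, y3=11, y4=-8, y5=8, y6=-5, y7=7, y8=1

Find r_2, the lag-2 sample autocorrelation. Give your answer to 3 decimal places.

0.229

Mean ȳ = (-3 + 6 + 11 − 8 + 8 − 5 + 7 + 1)/8 = 2.1250
Σ(y_t−ȳ)(y_{t+2}−ȳ) = (-45.4844) + (-39.2344) + (52.1406) + (72.1406) + (28.6406) + (8.0156) = 76.2188
Denominator Σ(y_t−ȳ)² = 332.8750
r_2 = 76.2188 / 332.8750 = 0.229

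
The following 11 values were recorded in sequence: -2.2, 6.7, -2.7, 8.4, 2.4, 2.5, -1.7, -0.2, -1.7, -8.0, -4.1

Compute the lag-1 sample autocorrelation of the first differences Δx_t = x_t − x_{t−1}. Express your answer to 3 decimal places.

First differences Δx: 8.9, -9.4, 11.1, -6.0, 0.1, -4.2, 1.5, -1.5, -6.3, 3.9
Mean of differences = -0.1900
Numerator Σ(Δx_t−Δx̄)(Δx_{t+1}−Δx̄) = -282.1191
Denominator Σ(Δx_t−Δx̄)² = 403.4690
r_1(Δx) = -282.1191 / 403.4690 = -0.699

-0.699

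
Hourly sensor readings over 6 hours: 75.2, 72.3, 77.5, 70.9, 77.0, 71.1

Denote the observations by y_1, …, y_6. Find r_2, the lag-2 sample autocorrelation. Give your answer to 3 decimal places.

0.664

Mean ȳ = (75.2 + 72.3 + 77.5 + 70.9 + 77.0 + 71.1)/6 = 74.0000
Deviations from mean: 1.2000, -1.7000, 3.5000, -3.1000, 3.0000, -2.9000
Numerator Σ_{t=1}^{4}(y_t−ȳ)(y_{t+2}−ȳ) = 28.9600
Denominator Σ(y_t−ȳ)² = 43.6000
r_2 = 28.9600 / 43.6000 = 0.664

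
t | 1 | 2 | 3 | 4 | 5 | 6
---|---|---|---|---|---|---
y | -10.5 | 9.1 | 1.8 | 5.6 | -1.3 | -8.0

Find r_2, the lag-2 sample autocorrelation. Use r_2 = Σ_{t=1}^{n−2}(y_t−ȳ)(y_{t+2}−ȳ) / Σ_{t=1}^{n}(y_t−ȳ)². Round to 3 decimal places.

Mean ȳ = (-10.5 + 9.1 + 1.8 + 5.6 − 1.3 − 8.0)/6 = -0.5500
Deviations from mean: -9.9500, 9.6500, 2.3500, 6.1500, -0.7500, -7.4500
Numerator Σ_{t=1}^{4}(y_t−ȳ)(y_{t+2}−ȳ) = -11.6150
Denominator Σ(y_t−ȳ)² = 291.5350
r_2 = -11.6150 / 291.5350 = -0.040

-0.040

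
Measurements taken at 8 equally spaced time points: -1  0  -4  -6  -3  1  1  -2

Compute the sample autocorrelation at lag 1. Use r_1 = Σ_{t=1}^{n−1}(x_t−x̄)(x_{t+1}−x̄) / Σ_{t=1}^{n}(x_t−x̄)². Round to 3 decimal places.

0.361

Mean x̄ = (-1 + 0 − 4 − 6 − 3 + 1 + 1 − 2)/8 = -1.7500
Deviations from mean: 0.7500, 1.7500, -2.2500, -4.2500, -1.2500, 2.7500, 2.7500, -0.2500
Σ(x_t−x̄)(x_{t+1}−x̄) = (1.3125) + (-3.9375) + (9.5625) + (5.3125) + (-3.4375) + (7.5625) + (-0.6875) = 15.6875
Denominator Σ(x_t−x̄)² = 43.5000
r_1 = 15.6875 / 43.5000 = 0.361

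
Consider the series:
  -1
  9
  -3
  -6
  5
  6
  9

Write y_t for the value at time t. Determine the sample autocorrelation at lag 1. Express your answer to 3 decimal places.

Mean ȳ = (-1 + 9 − 3 − 6 + 5 + 6 + 9)/7 = 2.7143
Σ(y_t−ȳ)(y_{t+1}−ȳ) = (-23.3469) + (-35.9184) + (49.7959) + (-19.9184) + (7.5102) + (20.6531) = -1.2245
Denominator Σ(y_t−ȳ)² = 217.4286
r_1 = -1.2245 / 217.4286 = -0.006

-0.006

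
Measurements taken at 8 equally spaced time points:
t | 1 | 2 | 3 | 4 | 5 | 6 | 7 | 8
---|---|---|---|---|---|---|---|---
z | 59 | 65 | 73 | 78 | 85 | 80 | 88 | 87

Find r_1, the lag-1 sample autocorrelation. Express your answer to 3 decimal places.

0.560

Mean z̄ = (59 + 65 + 73 + 78 + 85 + 80 + 88 + 87)/8 = 76.8750
Deviations from mean: -17.8750, -11.8750, -3.8750, 1.1250, 8.1250, 3.1250, 11.1250, 10.1250
Numerator Σ_{t=1}^{7}(z_t−z̄)(z_{t+1}−z̄) = 435.8594
Denominator Σ(z_t−z̄)² = 778.8750
r_1 = 435.8594 / 778.8750 = 0.560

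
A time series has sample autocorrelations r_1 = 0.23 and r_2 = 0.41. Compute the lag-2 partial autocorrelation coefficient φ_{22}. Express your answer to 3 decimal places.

0.377

φ_{22} = (r_2 − r_1²) / (1 − r_1²)
r_1² = (0.23)² = 0.0529
Numerator = 0.41 − 0.0529 = 0.3571; denominator = 1 − 0.0529 = 0.9471
φ_{22} = 0.3571 / 0.9471 = 0.377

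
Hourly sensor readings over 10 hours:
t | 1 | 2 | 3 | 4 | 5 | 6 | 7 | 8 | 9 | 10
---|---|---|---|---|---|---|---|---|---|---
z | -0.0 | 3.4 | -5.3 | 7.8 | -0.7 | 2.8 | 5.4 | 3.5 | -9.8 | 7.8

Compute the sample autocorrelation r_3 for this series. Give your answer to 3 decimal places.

0.027

Mean z̄ = (-0.0 + 3.4 − 5.3 + 7.8 − 0.7 + 2.8 + 5.4 + 3.5 − 9.8 + 7.8)/10 = 1.4900
Σ(z_t−z̄)(z_{t+3}−z̄) = (-9.4019) + (-4.1829) + (-8.8949) + (24.6721) + (-4.4019) + (-14.7899) + (24.6721) = 7.6727
Denominator Σ(z_t−z̄)² = 284.9090
r_3 = 7.6727 / 284.9090 = 0.027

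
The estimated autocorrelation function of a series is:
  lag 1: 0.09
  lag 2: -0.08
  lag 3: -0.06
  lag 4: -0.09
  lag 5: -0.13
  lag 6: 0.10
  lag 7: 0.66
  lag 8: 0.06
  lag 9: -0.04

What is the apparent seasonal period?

7

The largest autocorrelation is r_7 = 0.66; the remaining lags stay at or below 0.10.
The dominant spike at lag 7 indicates a seasonal period of 7.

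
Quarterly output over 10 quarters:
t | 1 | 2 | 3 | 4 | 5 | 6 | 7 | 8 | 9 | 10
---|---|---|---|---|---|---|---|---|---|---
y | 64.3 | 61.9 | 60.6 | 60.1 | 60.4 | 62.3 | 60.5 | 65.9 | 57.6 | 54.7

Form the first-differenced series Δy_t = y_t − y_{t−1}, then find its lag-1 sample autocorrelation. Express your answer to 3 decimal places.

First differences Δy: -2.4, -1.3, -0.5, 0.3, 1.9, -1.8, 5.4, -8.3, -2.9
Mean of differences = -1.0667
Numerator Σ(Δy_t−Δȳ)(Δy_{t+1}−Δȳ) = -35.4244
Denominator Σ(Δy_t−Δȳ)² = 110.8600
r_1(Δy) = -35.4244 / 110.8600 = -0.320

-0.320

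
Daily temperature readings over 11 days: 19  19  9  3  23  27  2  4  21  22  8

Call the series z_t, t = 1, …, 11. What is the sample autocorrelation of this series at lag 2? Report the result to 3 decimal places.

Mean z̄ = (19 + 19 + 9 + 3 + 23 + 27 + 2 + 4 + 21 + 22 + 8)/11 = 14.2727
Numerator Σ_{t=1}^{9}(z_t−z̄)(z_{t+2}−z̄) = -709.6942
Denominator Σ(z_t−z̄)² = 838.1818
r_2 = -709.6942 / 838.1818 = -0.847

-0.847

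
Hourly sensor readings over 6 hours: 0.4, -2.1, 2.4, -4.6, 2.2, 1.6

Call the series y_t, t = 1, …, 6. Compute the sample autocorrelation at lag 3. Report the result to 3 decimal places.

-0.067

Mean ȳ = (0.4 − 2.1 + 2.4 − 4.6 + 2.2 + 1.6)/6 = -0.0167
Numerator Σ_{t=1}^{3}(y_t−ȳ)(y_{t+3}−ȳ) = -2.6208
Denominator Σ(y_t−ȳ)² = 38.8883
r_3 = -2.6208 / 38.8883 = -0.067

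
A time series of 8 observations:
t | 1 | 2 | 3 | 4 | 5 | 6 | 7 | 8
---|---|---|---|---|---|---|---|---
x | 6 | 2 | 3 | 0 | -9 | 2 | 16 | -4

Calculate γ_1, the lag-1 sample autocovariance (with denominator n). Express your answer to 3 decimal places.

Mean x̄ = (6 + 2 + 3 + 0 − 9 + 2 + 16 − 4)/8 = 2.0000
Σ_{t=1}^{7}(x_t−x̄)(x_{t+1}−x̄) = -64.0000
γ_1 = -64.0000 / 8 = -8.000

-8.000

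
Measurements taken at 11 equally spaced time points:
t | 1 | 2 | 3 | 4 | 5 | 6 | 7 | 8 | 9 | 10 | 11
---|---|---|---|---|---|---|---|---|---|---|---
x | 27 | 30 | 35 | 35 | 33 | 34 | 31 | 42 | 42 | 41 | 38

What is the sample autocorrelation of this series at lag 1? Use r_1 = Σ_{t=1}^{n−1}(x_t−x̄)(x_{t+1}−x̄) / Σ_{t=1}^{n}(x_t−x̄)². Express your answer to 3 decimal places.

0.495

Mean x̄ = (27 + 30 + 35 + 35 + 33 + 34 + 31 + 42 + 42 + 41 + 38)/11 = 35.2727
Numerator Σ_{t=1}^{10}(x_t−x̄)(x_{t+1}−x̄) = 124.7438
Denominator Σ(x_t−x̄)² = 252.1818
r_1 = 124.7438 / 252.1818 = 0.495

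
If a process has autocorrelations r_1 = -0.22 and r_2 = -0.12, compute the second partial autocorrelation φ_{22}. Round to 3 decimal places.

φ_{22} = (r_2 − r_1²) / (1 − r_1²)
r_1² = (-0.22)² = 0.0484
Numerator = -0.12 − 0.0484 = -0.1684; denominator = 1 − 0.0484 = 0.9516
φ_{22} = -0.1684 / 0.9516 = -0.177

-0.177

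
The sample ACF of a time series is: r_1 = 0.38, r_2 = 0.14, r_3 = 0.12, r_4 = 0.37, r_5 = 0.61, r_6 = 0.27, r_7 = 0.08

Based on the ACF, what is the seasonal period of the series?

The largest autocorrelation is r_5 = 0.61; the remaining lags stay at or below 0.38. The elevated value at lag 1 (0.38), dropping to 0.14 at lag 2, reflects decaying short-term dependence rather than seasonality.
The dominant spike at lag 5 indicates a seasonal period of 5.

5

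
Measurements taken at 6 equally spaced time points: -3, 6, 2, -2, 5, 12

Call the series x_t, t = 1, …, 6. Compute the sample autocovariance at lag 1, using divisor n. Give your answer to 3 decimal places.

Mean x̄ = (-3 + 6 + 2 − 2 + 5 + 12)/6 = 3.3333
Deviations: -6.3333, 2.6667, -1.3333, -5.3333, 1.6667, 8.6667
Σ_{t=1}^{5}(x_t−x̄)(x_{t+1}−x̄) = -7.7778
γ_1 = -7.7778 / 6 = -1.296

-1.296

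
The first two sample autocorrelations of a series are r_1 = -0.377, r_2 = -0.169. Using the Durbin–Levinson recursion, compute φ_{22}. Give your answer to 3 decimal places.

φ_{22} = (r_2 − r_1²) / (1 − r_1²)
r_1² = (-0.377)² = 0.142129
Numerator = -0.169 − 0.1421 = -0.3111; denominator = 1 − 0.1421 = 0.8579
φ_{22} = -0.3111 / 0.8579 = -0.363

-0.363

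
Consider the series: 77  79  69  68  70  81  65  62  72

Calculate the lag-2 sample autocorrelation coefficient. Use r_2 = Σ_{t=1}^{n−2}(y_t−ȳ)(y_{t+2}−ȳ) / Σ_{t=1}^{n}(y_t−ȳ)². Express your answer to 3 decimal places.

Mean ȳ = (77 + 79 + 69 + 68 + 70 + 81 + 65 + 62 + 72)/9 = 71.4444
Σ(y_t−ȳ)(y_{t+2}−ȳ) = (-13.5802) + (-26.0247) + (3.5309) + (-32.9136) + (9.3086) + (-90.2469) + (-3.5802) = -153.5062
Denominator Σ(y_t−ȳ)² = 330.2222
r_2 = -153.5062 / 330.2222 = -0.465

-0.465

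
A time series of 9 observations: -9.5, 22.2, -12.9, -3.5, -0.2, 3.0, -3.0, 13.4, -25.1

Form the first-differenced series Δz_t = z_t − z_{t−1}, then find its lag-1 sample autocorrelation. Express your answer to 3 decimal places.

-0.529

First differences Δz: 31.7, -35.1, 9.4, 3.3, 3.2, -6.0, 16.4, -38.5
Mean of differences = -1.9500
Numerator Σ(Δz_t−Δz̄)(Δz_{t+1}−Δz̄) = -2170.9925
Denominator Σ(Δz_t−Δz̄)² = 4103.1800
r_1(Δz) = -2170.9925 / 4103.1800 = -0.529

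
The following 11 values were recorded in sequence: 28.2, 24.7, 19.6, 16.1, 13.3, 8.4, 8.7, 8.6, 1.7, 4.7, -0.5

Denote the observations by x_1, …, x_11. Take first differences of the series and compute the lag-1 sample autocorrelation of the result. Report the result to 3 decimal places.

First differences Δx: -3.5, -5.1, -3.5, -2.8, -4.9, 0.3, -0.1, -6.9, 3.0, -5.2
Mean of differences = -2.8700
Numerator Σ(Δx_t−Δx̄)(Δx_{t+1}−Δx̄) = -43.5269
Denominator Σ(Δx_t−Δx̄)² = 83.7410
r_1(Δx) = -43.5269 / 83.7410 = -0.520

-0.520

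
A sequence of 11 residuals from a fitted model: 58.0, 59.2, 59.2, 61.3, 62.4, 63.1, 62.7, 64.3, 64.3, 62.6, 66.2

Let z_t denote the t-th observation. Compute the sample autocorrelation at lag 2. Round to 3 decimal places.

0.421

Mean z̄ = (58.0 + 59.2 + 59.2 + 61.3 + 62.4 + 63.1 + 62.7 + 64.3 + 64.3 + 62.6 + 66.2)/11 = 62.1182
Numerator Σ_{t=1}^{9}(z_t−z̄)(z_{t+2}−z̄) = 26.3121
Denominator Σ(z_t−z̄)² = 62.4564
r_2 = 26.3121 / 62.4564 = 0.421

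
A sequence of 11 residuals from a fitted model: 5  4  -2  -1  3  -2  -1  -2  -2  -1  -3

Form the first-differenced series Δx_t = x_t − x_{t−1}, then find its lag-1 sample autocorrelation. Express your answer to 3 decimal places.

-0.360

First differences Δx: -1, -6, 1, 4, -5, 1, -1, 0, 1, -2
Mean of differences = -0.8000
Numerator Σ(Δx_t−Δx̄)(Δx_{t+1}−Δx̄) = -28.6400
Denominator Σ(Δx_t−Δx̄)² = 79.6000
r_1(Δx) = -28.6400 / 79.6000 = -0.360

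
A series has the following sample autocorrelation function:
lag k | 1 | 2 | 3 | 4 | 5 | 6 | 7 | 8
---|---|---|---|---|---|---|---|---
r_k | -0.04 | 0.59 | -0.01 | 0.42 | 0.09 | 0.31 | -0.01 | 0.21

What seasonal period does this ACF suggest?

2

The largest autocorrelation is r_2 = 0.59, with weaker echoes at lags 4 (0.42), 6 (0.31) and 8 (0.21); the remaining lags stay at or below 0.09.
The dominant spike at lag 2 indicates a seasonal period of 2.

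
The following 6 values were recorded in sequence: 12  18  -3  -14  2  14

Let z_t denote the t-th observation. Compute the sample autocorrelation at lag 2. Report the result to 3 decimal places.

Mean z̄ = (12 + 18 − 3 − 14 + 2 + 14)/6 = 4.8333
Σ(z_t−z̄)(z_{t+2}−z̄) = (-56.1389) + (-247.9722) + (22.1944) + (-172.6389) = -454.5556
Denominator Σ(z_t−z̄)² = 732.8333
r_2 = -454.5556 / 732.8333 = -0.620

-0.620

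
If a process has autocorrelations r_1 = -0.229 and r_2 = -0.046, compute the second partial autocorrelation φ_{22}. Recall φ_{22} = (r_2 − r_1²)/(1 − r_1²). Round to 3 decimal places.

-0.104

φ_{22} = (r_2 − r_1²) / (1 − r_1²)
r_1² = (-0.229)² = 0.052441
Numerator = -0.046 − 0.0524 = -0.0984; denominator = 1 − 0.0524 = 0.9476
φ_{22} = -0.0984 / 0.9476 = -0.104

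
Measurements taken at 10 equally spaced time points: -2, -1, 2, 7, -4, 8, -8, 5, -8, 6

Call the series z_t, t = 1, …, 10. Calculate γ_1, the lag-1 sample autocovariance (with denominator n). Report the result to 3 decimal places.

Mean z̄ = (-2 − 1 + 2 + 7 − 4 + 8 − 8 + 5 − 8 + 6)/10 = 0.5000
Σ_{t=1}^{9}(z_t−z̄)(z_{t+1}−z̄) = -238.7500
γ_1 = -238.7500 / 10 = -23.875

-23.875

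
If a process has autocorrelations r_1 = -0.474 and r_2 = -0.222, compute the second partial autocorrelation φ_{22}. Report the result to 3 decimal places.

-0.576

φ_{22} = (r_2 − r_1²) / (1 − r_1²)
r_1² = (-0.474)² = 0.224676
Numerator = -0.222 − 0.2247 = -0.4467; denominator = 1 − 0.2247 = 0.7753
φ_{22} = -0.4467 / 0.7753 = -0.576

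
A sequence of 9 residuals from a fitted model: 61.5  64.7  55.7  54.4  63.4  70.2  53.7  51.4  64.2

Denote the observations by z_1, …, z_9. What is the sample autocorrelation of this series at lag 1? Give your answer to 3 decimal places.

-0.063

Mean z̄ = (61.5 + 64.7 + 55.7 + 54.4 + 63.4 + 70.2 + 53.7 + 51.4 + 64.2)/9 = 59.9111
Numerator Σ_{t=1}^{8}(z_t−z̄)(z_{t+1}−z̄) = -20.2257
Denominator Σ(z_t−z̄)² = 321.0089
r_1 = -20.2257 / 321.0089 = -0.063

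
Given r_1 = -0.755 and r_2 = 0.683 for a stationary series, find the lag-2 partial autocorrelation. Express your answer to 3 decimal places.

0.263

φ_{22} = (r_2 − r_1²) / (1 − r_1²)
r_1² = (-0.755)² = 0.570025
Numerator = 0.683 − 0.5700 = 0.1130; denominator = 1 − 0.5700 = 0.4300
φ_{22} = 0.1130 / 0.4300 = 0.263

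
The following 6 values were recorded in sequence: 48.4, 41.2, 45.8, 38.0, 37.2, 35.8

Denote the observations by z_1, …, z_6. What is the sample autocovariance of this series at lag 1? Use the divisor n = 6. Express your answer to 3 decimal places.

3.219

Mean z̄ = (48.4 + 41.2 + 45.8 + 38.0 + 37.2 + 35.8)/6 = 41.0667
Deviations: 7.3333, 0.1333, 4.7333, -3.0667, -3.8667, -5.2667
Σ_{t=1}^{5}(z_t−z̄)(z_{t+1}−z̄) = 19.3156
γ_1 = 19.3156 / 6 = 3.219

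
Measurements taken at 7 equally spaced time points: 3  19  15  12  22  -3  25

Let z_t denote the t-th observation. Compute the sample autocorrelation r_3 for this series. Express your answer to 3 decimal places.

0.032

Mean z̄ = (3 + 19 + 15 + 12 + 22 − 3 + 25)/7 = 13.2857
Deviations from mean: -10.2857, 5.7143, 1.7143, -1.2857, 8.7143, -16.2857, 11.7143
Σ(z_t−z̄)(z_{t+3}−z̄) = (13.2245) + (49.7959) + (-27.9184) + (-15.0612) = 20.0408
Denominator Σ(z_t−z̄)² = 621.4286
r_3 = 20.0408 / 621.4286 = 0.032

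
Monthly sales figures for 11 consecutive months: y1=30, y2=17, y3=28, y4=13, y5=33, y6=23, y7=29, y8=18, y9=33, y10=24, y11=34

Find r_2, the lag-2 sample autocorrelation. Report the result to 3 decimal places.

0.608

Mean ȳ = (30 + 17 + 28 + 13 + 33 + 23 + 29 + 18 + 33 + 24 + 34)/11 = 25.6364
Numerator Σ_{t=1}^{9}(y_t−ȳ)(y_{t+2}−ȳ) = 313.9174
Denominator Σ(y_t−ȳ)² = 516.5455
r_2 = 313.9174 / 516.5455 = 0.608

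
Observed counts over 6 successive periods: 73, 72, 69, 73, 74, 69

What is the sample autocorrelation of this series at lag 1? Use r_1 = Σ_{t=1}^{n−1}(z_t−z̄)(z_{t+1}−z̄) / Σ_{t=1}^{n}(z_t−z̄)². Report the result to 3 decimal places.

Mean z̄ = (73 + 72 + 69 + 73 + 74 + 69)/6 = 71.6667
Σ(z_t−z̄)(z_{t+1}−z̄) = (0.4444) + (-0.8889) + (-3.5556) + (3.1111) + (-6.2222) = -7.1111
Denominator Σ(z_t−z̄)² = 23.3333
r_1 = -7.1111 / 23.3333 = -0.305

-0.305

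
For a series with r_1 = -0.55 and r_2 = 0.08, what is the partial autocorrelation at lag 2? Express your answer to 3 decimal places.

φ_{22} = (r_2 − r_1²) / (1 − r_1²)
r_1² = (-0.55)² = 0.3025
Numerator = 0.08 − 0.3025 = -0.2225; denominator = 1 − 0.3025 = 0.6975
φ_{22} = -0.2225 / 0.6975 = -0.319

-0.319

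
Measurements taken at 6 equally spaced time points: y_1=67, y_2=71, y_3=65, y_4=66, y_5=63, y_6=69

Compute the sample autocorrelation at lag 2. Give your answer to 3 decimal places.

Mean ȳ = (67 + 71 + 65 + 66 + 63 + 69)/6 = 66.8333
Deviations from mean: 0.1667, 4.1667, -1.8333, -0.8333, -3.8333, 2.1667
Σ(y_t−ȳ)(y_{t+2}−ȳ) = (-0.3056) + (-3.4722) + (7.0278) + (-1.8056) = 1.4444
Denominator Σ(y_t−ȳ)² = 40.8333
r_2 = 1.4444 / 40.8333 = 0.035

0.035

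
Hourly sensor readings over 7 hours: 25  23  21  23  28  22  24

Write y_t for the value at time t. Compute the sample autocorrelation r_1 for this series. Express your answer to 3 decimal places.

Mean ȳ = (25 + 23 + 21 + 23 + 28 + 22 + 24)/7 = 23.7143
Deviations from mean: 1.2857, -0.7143, -2.7143, -0.7143, 4.2857, -1.7143, 0.2857
Numerator Σ_{t=1}^{6}(y_t−ȳ)(y_{t+1}−ȳ) = -7.9388
Denominator Σ(y_t−ȳ)² = 31.4286
r_1 = -7.9388 / 31.4286 = -0.253

-0.253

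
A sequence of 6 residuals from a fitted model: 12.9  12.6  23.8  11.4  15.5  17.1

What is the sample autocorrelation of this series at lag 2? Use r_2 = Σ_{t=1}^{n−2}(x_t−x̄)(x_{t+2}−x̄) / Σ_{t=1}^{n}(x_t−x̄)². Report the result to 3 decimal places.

-0.159

Mean x̄ = (12.9 + 12.6 + 23.8 + 11.4 + 15.5 + 17.1)/6 = 15.5500
Numerator Σ_{t=1}^{4}(x_t−x̄)(x_{t+2}−x̄) = -16.4650
Denominator Σ(x_t−x̄)² = 103.4150
r_2 = -16.4650 / 103.4150 = -0.159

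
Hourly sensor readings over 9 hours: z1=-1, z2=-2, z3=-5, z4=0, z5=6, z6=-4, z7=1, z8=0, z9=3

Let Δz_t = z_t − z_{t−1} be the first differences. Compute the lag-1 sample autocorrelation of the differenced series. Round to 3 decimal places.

First differences Δz: -1, -3, 5, 6, -10, 5, -1, 3
Mean of differences = 0.5000
Numerator Σ(Δz_t−Δz̄)(Δz_{t+1}−Δz̄) = -101.2500
Denominator Σ(Δz_t−Δz̄)² = 204.0000
r_1(Δz) = -101.2500 / 204.0000 = -0.496

-0.496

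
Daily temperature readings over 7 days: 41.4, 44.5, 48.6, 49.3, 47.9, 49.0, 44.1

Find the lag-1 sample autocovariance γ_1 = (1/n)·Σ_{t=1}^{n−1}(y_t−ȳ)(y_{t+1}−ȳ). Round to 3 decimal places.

Mean ȳ = (41.4 + 44.5 + 48.6 + 49.3 + 47.9 + 49.0 + 44.1)/7 = 46.4000
Σ_{t=1}^{6}(y_t−ȳ)(y_{t+1}−ȳ) = 13.9700
γ_1 = 13.9700 / 7 = 1.996

1.996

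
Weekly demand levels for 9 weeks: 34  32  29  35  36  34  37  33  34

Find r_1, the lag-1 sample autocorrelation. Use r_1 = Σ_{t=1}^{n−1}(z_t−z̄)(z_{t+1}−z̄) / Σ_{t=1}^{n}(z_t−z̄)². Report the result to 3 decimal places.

Mean z̄ = (34 + 32 + 29 + 35 + 36 + 34 + 37 + 33 + 34)/9 = 33.7778
Numerator Σ_{t=1}^{8}(z_t−z̄)(z_{t+1}−z̄) = 3.5062
Denominator Σ(z_t−z̄)² = 43.5556
r_1 = 3.5062 / 43.5556 = 0.080

0.080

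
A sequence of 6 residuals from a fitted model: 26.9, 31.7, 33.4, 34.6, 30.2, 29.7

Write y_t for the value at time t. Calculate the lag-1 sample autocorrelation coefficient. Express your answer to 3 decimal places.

0.133

Mean ȳ = (26.9 + 31.7 + 33.4 + 34.6 + 30.2 + 29.7)/6 = 31.0833
Deviations from mean: -4.1833, 0.6167, 2.3167, 3.5167, -0.8833, -1.3833
Σ(y_t−ȳ)(y_{t+1}−ȳ) = (-2.5797) + (1.4286) + (8.1469) + (-3.1064) + (1.2219) = 5.1114
Denominator Σ(y_t−ȳ)² = 38.3083
r_1 = 5.1114 / 38.3083 = 0.133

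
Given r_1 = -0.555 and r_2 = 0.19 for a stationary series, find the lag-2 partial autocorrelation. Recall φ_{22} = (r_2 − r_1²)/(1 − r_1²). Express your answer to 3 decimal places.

-0.171

φ_{22} = (r_2 − r_1²) / (1 − r_1²)
r_1² = (-0.555)² = 0.308025
Numerator = 0.19 − 0.3080 = -0.1180; denominator = 1 − 0.3080 = 0.6920
φ_{22} = -0.1180 / 0.6920 = -0.171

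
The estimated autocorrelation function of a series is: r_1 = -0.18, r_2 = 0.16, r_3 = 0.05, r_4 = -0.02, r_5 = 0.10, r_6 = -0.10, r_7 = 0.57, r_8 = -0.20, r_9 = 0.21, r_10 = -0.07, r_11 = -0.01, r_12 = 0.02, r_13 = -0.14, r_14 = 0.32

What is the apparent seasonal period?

7

The largest autocorrelation is r_7 = 0.57, with a weaker echo at lag 14 (0.32); the remaining lags stay at or below 0.21.
The dominant spike at lag 7 indicates a seasonal period of 7.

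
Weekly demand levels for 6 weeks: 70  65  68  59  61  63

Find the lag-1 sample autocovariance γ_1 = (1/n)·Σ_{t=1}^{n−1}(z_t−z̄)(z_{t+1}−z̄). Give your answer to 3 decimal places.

1.481

Mean z̄ = (70 + 65 + 68 + 59 + 61 + 63)/6 = 64.3333
Σ_{t=1}^{5}(z_t−z̄)(z_{t+1}−z̄) = 8.8889
γ_1 = 8.8889 / 6 = 1.481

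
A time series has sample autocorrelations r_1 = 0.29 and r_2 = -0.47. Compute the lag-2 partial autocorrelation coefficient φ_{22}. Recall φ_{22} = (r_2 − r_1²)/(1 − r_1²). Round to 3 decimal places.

-0.605

φ_{22} = (r_2 − r_1²) / (1 − r_1²)
r_1² = (0.29)² = 0.0841
Numerator = -0.47 − 0.0841 = -0.5541; denominator = 1 − 0.0841 = 0.9159
φ_{22} = -0.5541 / 0.9159 = -0.605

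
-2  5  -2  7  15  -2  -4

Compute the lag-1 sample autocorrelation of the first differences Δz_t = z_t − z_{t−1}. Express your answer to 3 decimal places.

First differences Δz: 7, -7, 9, 8, -17, -2
Mean of differences = -0.3333
Numerator Σ(Δz_t−Δz̄)(Δz_{t+1}−Δz̄) = -144.4444
Denominator Σ(Δz_t−Δz̄)² = 535.3333
r_1(Δz) = -144.4444 / 535.3333 = -0.270

-0.270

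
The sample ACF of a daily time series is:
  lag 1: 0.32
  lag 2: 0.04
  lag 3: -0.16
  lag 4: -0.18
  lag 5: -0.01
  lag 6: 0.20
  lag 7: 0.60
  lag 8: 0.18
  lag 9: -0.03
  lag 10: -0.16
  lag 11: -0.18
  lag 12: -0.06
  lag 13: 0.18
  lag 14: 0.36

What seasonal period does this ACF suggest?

The largest autocorrelation is r_7 = 0.60, with a weaker echo at lag 14 (0.36); the remaining lags stay at or below 0.32. The elevated value at lag 1 (0.32), dropping to 0.04 at lag 2, reflects decaying short-term dependence rather than seasonality.
The dominant spike at lag 7 indicates a seasonal period of 7.

7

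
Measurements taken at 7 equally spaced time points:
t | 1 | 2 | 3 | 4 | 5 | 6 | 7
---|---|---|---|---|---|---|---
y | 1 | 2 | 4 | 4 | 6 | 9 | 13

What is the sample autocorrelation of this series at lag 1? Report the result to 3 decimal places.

0.479

Mean ȳ = (1 + 2 + 4 + 4 + 6 + 9 + 13)/7 = 5.5714
Deviations from mean: -4.5714, -3.5714, -1.5714, -1.5714, 0.4286, 3.4286, 7.4286
Numerator Σ_{t=1}^{6}(y_t−ȳ)(y_{t+1}−ȳ) = 50.6735
Denominator Σ(y_t−ȳ)² = 105.7143
r_1 = 50.6735 / 105.7143 = 0.479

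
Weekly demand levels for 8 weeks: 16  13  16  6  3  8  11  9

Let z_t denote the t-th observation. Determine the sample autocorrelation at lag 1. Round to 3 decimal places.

Mean z̄ = (16 + 13 + 16 + 6 + 3 + 8 + 11 + 9)/8 = 10.2500
Deviations from mean: 5.7500, 2.7500, 5.7500, -4.2500, -7.2500, -2.2500, 0.7500, -1.2500
Numerator Σ_{t=1}^{7}(z_t−z̄)(z_{t+1}−z̄) = 51.6875
Denominator Σ(z_t−z̄)² = 151.5000
r_1 = 51.6875 / 151.5000 = 0.341

0.341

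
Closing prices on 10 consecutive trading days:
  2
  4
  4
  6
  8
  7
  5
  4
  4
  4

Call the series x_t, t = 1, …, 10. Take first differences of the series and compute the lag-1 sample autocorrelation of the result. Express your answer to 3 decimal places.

0.339

First differences Δx: 2, 0, 2, 2, -1, -2, -1, 0, 0
Mean of differences = 0.2222
Numerator Σ(Δx_t−Δx̄)(Δx_{t+1}−Δx̄) = 5.9506
Denominator Σ(Δx_t−Δx̄)² = 17.5556
r_1(Δx) = 5.9506 / 17.5556 = 0.339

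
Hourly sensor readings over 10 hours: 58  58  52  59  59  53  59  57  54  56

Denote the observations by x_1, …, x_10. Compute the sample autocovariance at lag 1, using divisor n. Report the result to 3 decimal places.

-2.575

Mean x̄ = (58 + 58 + 52 + 59 + 59 + 53 + 59 + 57 + 54 + 56)/10 = 56.5000
Σ_{t=1}^{9}(x_t−x̄)(x_{t+1}−x̄) = -25.7500
γ_1 = -25.7500 / 10 = -2.575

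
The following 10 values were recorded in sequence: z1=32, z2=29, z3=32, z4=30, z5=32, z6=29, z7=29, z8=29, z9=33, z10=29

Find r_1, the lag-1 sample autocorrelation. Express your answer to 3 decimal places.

Mean z̄ = (32 + 29 + 32 + 30 + 32 + 29 + 29 + 29 + 33 + 29)/10 = 30.4000
Numerator Σ_{t=1}^{9}(z_t−z̄)(z_{t+1}−z̄) = -11.3600
Denominator Σ(z_t−z̄)² = 24.4000
r_1 = -11.3600 / 24.4000 = -0.466

-0.466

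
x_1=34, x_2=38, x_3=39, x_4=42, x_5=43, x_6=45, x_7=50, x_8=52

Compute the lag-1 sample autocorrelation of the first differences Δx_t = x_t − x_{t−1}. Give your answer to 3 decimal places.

-0.399

First differences Δx: 4, 1, 3, 1, 2, 5, 2
Mean of differences = 2.5714
Numerator Σ(Δx_t−Δx̄)(Δx_{t+1}−Δx̄) = -5.4694
Denominator Σ(Δx_t−Δx̄)² = 13.7143
r_1(Δx) = -5.4694 / 13.7143 = -0.399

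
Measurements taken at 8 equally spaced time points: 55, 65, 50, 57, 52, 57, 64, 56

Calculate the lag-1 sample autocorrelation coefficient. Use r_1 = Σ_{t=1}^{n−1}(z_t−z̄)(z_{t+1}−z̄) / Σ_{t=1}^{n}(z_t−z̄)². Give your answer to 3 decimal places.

Mean z̄ = (55 + 65 + 50 + 57 + 52 + 57 + 64 + 56)/8 = 57.0000
Deviations from mean: -2.0000, 8.0000, -7.0000, 0.0000, -5.0000, 0.0000, 7.0000, -1.0000
Numerator Σ_{t=1}^{7}(z_t−z̄)(z_{t+1}−z̄) = -79.0000
Denominator Σ(z_t−z̄)² = 192.0000
r_1 = -79.0000 / 192.0000 = -0.411

-0.411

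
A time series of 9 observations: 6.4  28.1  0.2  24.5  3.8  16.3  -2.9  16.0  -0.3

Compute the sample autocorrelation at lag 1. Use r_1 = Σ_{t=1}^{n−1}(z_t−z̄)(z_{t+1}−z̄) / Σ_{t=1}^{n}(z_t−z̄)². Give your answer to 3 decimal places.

-0.714

Mean z̄ = (6.4 + 28.1 + 0.2 + 24.5 + 3.8 + 16.3 − 2.9 + 16.0 − 0.3)/9 = 10.2333
Numerator Σ_{t=1}^{8}(z_t−z̄)(z_{t+1}−z̄) = -737.8578
Denominator Σ(z_t−z̄)² = 1033.0000
r_1 = -737.8578 / 1033.0000 = -0.714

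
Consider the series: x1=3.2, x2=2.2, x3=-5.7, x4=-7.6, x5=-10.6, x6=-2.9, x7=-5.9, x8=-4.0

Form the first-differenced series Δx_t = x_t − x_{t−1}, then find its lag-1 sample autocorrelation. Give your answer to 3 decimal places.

-0.233

First differences Δx: -1.0, -7.9, -1.9, -3.0, 7.7, -3.0, 1.9
Mean of differences = -1.0286
Numerator Σ(Δx_t−Δx̄)(Δx_{t+1}−Δx̄) = -32.6794
Denominator Σ(Δx_t−Δx̄)² = 140.5143
r_1(Δx) = -32.6794 / 140.5143 = -0.233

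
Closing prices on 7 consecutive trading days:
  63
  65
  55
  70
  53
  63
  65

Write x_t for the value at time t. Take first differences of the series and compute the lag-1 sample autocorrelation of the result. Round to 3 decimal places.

-0.796

First differences Δx: 2, -10, 15, -17, 10, 2
Mean of differences = 0.3333
Numerator Σ(Δx_t−Δx̄)(Δx_{t+1}−Δx̄) = -574.4444
Denominator Σ(Δx_t−Δx̄)² = 721.3333
r_1(Δx) = -574.4444 / 721.3333 = -0.796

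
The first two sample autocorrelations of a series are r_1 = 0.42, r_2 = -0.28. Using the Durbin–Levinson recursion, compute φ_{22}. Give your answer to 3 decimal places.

-0.554

φ_{22} = (r_2 − r_1²) / (1 − r_1²)
r_1² = (0.42)² = 0.1764
Numerator = -0.28 − 0.1764 = -0.4564; denominator = 1 − 0.1764 = 0.8236
φ_{22} = -0.4564 / 0.8236 = -0.554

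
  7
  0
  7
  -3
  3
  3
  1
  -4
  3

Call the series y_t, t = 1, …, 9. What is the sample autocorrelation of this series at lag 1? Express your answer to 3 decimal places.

-0.427

Mean ȳ = (7 + 0 + 7 − 3 + 3 + 3 + 1 − 4 + 3)/9 = 1.8889
Numerator Σ_{t=1}^{8}(y_t−ȳ)(y_{t+1}−ȳ) = -50.7901
Denominator Σ(y_t−ȳ)² = 118.8889
r_1 = -50.7901 / 118.8889 = -0.427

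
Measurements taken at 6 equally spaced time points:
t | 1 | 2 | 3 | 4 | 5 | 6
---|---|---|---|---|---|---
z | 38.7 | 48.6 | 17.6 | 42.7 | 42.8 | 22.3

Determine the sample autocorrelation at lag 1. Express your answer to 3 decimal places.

-0.467

Mean z̄ = (38.7 + 48.6 + 17.6 + 42.7 + 42.8 + 22.3)/6 = 35.4500
Deviations from mean: 3.2500, 13.1500, -17.8500, 7.2500, 7.3500, -13.1500
Σ(z_t−z̄)(z_{t+1}−z̄) = (42.7375) + (-234.7275) + (-129.4125) + (53.2875) + (-96.6525) = -364.7675
Denominator Σ(z_t−z̄)² = 781.6150
r_1 = -364.7675 / 781.6150 = -0.467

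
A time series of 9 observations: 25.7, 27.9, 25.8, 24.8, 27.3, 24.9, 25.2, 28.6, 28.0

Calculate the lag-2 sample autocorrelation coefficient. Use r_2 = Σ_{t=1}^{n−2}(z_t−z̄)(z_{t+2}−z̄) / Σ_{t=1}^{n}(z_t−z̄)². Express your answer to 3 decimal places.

-0.352

Mean z̄ = (25.7 + 27.9 + 25.8 + 24.8 + 27.3 + 24.9 + 25.2 + 28.6 + 28.0)/9 = 26.4667
Σ(z_t−z̄)(z_{t+2}−z̄) = (0.5111) + (-2.3889) + (-0.5556) + (2.6111) + (-1.0556) + (-3.3422) + (-1.9422) = -6.1622
Denominator Σ(z_t−z̄)² = 17.5200
r_2 = -6.1622 / 17.5200 = -0.352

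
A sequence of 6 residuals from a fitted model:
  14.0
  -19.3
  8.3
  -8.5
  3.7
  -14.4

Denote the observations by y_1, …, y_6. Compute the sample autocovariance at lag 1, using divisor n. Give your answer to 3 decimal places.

-105.937

Mean ȳ = (14.0 − 19.3 + 8.3 − 8.5 + 3.7 − 14.4)/6 = -2.7000
Deviations: 16.7000, -16.6000, 11.0000, -5.8000, 6.4000, -11.7000
Σ_{t=1}^{5}(y_t−ȳ)(y_{t+1}−ȳ) = -635.6200
γ_1 = -635.6200 / 6 = -105.937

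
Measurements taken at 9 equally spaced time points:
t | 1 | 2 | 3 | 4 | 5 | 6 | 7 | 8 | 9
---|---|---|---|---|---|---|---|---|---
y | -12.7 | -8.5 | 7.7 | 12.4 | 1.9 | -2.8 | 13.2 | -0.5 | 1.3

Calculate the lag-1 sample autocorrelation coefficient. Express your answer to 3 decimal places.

Mean ȳ = (-12.7 − 8.5 + 7.7 + 12.4 + 1.9 − 2.8 + 13.2 − 0.5 + 1.3)/9 = 1.3333
Numerator Σ_{t=1}^{8}(y_t−ȳ)(y_{t+1}−ȳ) = 79.0322
Denominator Σ(y_t−ȳ)² = 618.2200
r_1 = 79.0322 / 618.2200 = 0.128

0.128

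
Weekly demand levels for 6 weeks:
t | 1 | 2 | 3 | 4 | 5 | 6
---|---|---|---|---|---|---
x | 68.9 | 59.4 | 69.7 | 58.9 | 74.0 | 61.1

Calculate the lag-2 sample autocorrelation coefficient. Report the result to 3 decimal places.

0.590

Mean x̄ = (68.9 + 59.4 + 69.7 + 58.9 + 74.0 + 61.1)/6 = 65.3333
Deviations from mean: 3.5667, -5.9333, 4.3667, -6.4333, 8.6667, -4.2333
Σ(x_t−x̄)(x_{t+2}−x̄) = (15.5744) + (38.1711) + (37.8444) + (27.2344) = 118.8244
Denominator Σ(x_t−x̄)² = 201.4133
r_2 = 118.8244 / 201.4133 = 0.590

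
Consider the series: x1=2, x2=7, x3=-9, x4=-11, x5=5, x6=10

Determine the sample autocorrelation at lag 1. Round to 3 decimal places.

Mean x̄ = (2 + 7 − 9 − 11 + 5 + 10)/6 = 0.6667
Deviations from mean: 1.3333, 6.3333, -9.6667, -11.6667, 4.3333, 9.3333
Numerator Σ_{t=1}^{5}(x_t−x̄)(x_{t+1}−x̄) = 49.8889
Denominator Σ(x_t−x̄)² = 377.3333
r_1 = 49.8889 / 377.3333 = 0.132

0.132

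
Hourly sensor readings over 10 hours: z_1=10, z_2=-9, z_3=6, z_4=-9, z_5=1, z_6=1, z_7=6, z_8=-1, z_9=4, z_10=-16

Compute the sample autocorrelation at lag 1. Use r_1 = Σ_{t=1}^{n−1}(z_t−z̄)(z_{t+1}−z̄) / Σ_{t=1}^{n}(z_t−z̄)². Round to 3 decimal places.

Mean z̄ = (10 − 9 + 6 − 9 + 1 + 1 + 6 − 1 + 4 − 16)/10 = -0.7000
Numerator Σ_{t=1}^{9}(z_t−z̄)(z_{t+1}−z̄) = -275.1900
Denominator Σ(z_t−z̄)² = 604.1000
r_1 = -275.1900 / 604.1000 = -0.456

-0.456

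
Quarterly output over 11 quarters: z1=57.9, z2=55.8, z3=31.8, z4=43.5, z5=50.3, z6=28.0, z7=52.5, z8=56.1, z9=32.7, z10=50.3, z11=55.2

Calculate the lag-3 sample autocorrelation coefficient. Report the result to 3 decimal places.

0.542

Mean z̄ = (57.9 + 55.8 + 31.8 + 43.5 + 50.3 + 28.0 + 52.5 + 56.1 + 32.7 + 50.3 + 55.2)/11 = 46.7364
Numerator Σ_{t=1}^{8}(z_t−z̄)(z_{t+3}−z̄) = 653.5188
Denominator Σ(z_t−z̄)² = 1206.3455
r_3 = 653.5188 / 1206.3455 = 0.542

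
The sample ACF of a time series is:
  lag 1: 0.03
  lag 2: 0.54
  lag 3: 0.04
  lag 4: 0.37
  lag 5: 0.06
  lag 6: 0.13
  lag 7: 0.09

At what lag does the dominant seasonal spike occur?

The largest autocorrelation is r_2 = 0.54, with a weaker echo at lag 4 (0.37); the remaining lags stay at or below 0.13.
The dominant spike at lag 2 indicates a seasonal period of 2.

2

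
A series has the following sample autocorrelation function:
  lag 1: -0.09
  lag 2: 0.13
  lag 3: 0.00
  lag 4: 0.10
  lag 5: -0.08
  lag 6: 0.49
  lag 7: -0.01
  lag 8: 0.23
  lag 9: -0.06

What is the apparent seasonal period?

6

The largest autocorrelation is r_6 = 0.49; the remaining lags stay at or below 0.23.
The dominant spike at lag 6 indicates a seasonal period of 6.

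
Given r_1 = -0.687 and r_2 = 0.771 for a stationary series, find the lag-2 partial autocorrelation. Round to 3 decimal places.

φ_{22} = (r_2 − r_1²) / (1 − r_1²)
r_1² = (-0.687)² = 0.471969
Numerator = 0.771 − 0.4720 = 0.2990; denominator = 1 − 0.4720 = 0.5280
φ_{22} = 0.2990 / 0.5280 = 0.566

0.566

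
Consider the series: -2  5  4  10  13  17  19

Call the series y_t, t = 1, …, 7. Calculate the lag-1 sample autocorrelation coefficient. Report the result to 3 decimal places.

0.507

Mean ȳ = (-2 + 5 + 4 + 10 + 13 + 17 + 19)/7 = 9.4286
Numerator Σ_{t=1}^{6}(y_t−ȳ)(y_{t+1}−ȳ) = 173.1020
Denominator Σ(y_t−ȳ)² = 341.7143
r_1 = 173.1020 / 341.7143 = 0.507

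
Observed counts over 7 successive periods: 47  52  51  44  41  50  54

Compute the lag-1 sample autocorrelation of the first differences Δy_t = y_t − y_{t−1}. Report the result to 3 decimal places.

First differences Δy: 5, -1, -7, -3, 9, 4
Mean of differences = 1.1667
Numerator Σ(Δy_t−Δȳ)(Δy_{t+1}−Δȳ) = 32.9722
Denominator Σ(Δy_t−Δȳ)² = 172.8333
r_1(Δy) = 32.9722 / 172.8333 = 0.191

0.191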